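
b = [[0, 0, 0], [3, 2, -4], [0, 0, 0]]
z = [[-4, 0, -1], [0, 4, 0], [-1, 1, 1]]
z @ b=[[0, 0, 0], [12, 8, -16], [3, 2, -4]]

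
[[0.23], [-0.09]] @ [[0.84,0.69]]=[[0.19, 0.16], [-0.08, -0.06]]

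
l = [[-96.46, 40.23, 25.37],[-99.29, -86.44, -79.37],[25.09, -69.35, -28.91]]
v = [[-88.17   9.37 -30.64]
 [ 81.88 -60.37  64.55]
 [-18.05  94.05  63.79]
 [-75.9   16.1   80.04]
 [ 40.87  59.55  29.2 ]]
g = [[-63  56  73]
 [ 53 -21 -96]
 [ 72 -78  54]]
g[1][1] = -21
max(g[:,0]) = 72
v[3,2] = 80.04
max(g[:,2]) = 73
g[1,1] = -21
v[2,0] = -18.05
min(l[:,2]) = -79.37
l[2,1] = -69.35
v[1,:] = [81.88, -60.37, 64.55]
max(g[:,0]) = 72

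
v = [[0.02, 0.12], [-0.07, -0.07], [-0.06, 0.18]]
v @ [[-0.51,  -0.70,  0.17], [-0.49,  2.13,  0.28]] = [[-0.07, 0.24, 0.04],  [0.07, -0.10, -0.03],  [-0.06, 0.43, 0.04]]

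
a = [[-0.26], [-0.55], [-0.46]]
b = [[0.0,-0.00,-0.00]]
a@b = [[0.00,  0.0,  0.0], [0.0,  0.0,  0.0], [0.0,  0.0,  0.0]]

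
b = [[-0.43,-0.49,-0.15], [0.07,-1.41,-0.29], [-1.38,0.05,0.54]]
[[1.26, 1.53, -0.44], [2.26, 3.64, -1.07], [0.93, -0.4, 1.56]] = b@[[-0.98, -0.41, -0.13], [-1.52, -2.28, 0.23], [-0.65, -1.57, 2.53]]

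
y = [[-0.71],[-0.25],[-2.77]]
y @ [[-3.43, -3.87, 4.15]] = [[2.44,2.75,-2.95],  [0.86,0.97,-1.04],  [9.5,10.72,-11.50]]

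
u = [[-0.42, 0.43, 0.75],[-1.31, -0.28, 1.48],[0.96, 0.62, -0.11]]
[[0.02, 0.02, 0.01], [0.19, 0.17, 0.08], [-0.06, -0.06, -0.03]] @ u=[[-0.02,0.01,0.04], [-0.23,0.08,0.39], [0.08,-0.03,-0.13]]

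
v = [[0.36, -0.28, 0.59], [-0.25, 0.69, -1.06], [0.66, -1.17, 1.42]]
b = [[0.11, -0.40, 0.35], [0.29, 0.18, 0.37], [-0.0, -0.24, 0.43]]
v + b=[[0.47, -0.68, 0.94], [0.04, 0.87, -0.69], [0.66, -1.41, 1.85]]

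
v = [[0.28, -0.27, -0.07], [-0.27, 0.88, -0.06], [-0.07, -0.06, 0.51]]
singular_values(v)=[0.99, 0.53, 0.16]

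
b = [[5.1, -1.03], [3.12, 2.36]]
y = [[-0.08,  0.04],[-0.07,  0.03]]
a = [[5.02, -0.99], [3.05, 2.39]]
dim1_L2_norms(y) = [0.09, 0.08]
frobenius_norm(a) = 6.42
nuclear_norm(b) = 8.54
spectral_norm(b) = 5.99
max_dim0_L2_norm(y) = 0.11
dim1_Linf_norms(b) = [5.1, 3.12]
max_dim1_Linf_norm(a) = 5.02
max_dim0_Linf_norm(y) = 0.08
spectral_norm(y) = 0.12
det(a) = 15.02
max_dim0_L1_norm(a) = 8.07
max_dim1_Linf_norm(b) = 5.1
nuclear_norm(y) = 0.12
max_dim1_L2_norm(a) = 5.12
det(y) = 0.00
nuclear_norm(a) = 8.44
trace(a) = 7.41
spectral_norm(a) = 5.89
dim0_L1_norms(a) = [8.07, 3.38]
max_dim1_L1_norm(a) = 6.01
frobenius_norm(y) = 0.12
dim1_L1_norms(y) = [0.12, 0.1]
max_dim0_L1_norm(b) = 8.22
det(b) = 15.25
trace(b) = 7.46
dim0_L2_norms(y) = [0.11, 0.05]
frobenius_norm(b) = 6.51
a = y + b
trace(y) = -0.05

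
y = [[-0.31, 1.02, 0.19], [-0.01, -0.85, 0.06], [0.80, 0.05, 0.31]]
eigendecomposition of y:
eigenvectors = [[0.27+0.00j,  -0.77+0.00j,  (-0.77-0j)], [(0.04+0j),  (0.18-0.12j),  0.18+0.12j], [(0.96+0j),  0.60+0.08j,  0.60-0.08j]]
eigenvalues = [(0.53+0j), (-0.69+0.13j), (-0.69-0.13j)]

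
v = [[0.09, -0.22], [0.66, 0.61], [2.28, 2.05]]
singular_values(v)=[3.2, 0.22]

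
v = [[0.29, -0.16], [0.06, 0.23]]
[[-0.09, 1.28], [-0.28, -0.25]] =v@[[-0.84, 3.34], [-0.99, -1.96]]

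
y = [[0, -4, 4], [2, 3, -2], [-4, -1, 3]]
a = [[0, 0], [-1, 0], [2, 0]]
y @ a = [[12, 0], [-7, 0], [7, 0]]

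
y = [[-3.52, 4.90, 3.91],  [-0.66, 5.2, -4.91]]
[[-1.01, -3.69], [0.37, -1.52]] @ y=[[5.99, -24.14, 14.17], [-0.3, -6.09, 8.91]]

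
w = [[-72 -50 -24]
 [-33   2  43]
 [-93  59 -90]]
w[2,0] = -93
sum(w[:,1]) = 11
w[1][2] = 43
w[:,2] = [-24, 43, -90]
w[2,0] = -93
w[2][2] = -90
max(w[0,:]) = -24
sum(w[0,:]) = -146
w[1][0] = -33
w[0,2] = -24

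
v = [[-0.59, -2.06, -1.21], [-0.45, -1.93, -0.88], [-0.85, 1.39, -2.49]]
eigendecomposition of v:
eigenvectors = [[-0.93+0.00j, (0.69+0j), 0.69-0.00j], [0.06+0.00j, (0.6+0.03j), 0.60-0.03j], [(0.35+0j), (0.06-0.41j), (0.06+0.41j)]]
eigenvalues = [(-0.01+0j), (-2.5+0.62j), (-2.5-0.62j)]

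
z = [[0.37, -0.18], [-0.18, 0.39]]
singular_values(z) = [0.56, 0.2]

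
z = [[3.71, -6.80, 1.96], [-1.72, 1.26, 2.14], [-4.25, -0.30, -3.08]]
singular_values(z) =[8.61, 4.49, 2.52]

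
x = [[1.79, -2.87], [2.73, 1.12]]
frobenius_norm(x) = 4.49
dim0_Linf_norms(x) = [2.73, 2.87]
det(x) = 9.84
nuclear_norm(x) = 6.31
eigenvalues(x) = [(1.45+2.78j), (1.45-2.78j)]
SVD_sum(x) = [[2.52, -1.91], [1.19, -0.91]] + [[-0.73, -0.96], [1.54, 2.03]]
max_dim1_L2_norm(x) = 3.38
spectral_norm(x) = 3.50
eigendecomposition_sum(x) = [[0.89+1.30j,  (-1.43+0.75j)], [(1.36-0.71j),  0.56+1.48j]] + [[(0.89-1.3j),-1.43-0.75j],[(1.36+0.71j),0.56-1.48j]]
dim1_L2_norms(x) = [3.38, 2.95]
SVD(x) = [[-0.9, -0.43], [-0.43, 0.9]] @ diag([3.4977106991721345, 2.8132401008262304]) @ [[-0.8, 0.6], [0.6, 0.80]]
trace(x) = 2.91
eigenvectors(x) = [[(0.72+0j), (0.72-0j)],  [(0.08-0.69j), (0.08+0.69j)]]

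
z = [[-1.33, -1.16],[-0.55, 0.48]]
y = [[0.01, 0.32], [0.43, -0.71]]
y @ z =[[-0.19, 0.14], [-0.18, -0.84]]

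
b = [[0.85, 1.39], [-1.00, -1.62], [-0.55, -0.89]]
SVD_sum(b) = [[0.85,  1.39], [-1.00,  -1.62], [-0.55,  -0.89]] + [[-0.00, 0.0], [-0.0, 0.00], [-0.0, 0.0]]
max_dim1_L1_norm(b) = 2.62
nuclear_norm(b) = 2.72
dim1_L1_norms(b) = [2.24, 2.62, 1.44]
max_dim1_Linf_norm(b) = 1.62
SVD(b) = [[-0.6, -0.8],[0.7, -0.48],[0.39, -0.36]] @ diag([2.715431506229833, 0.005633380369080584]) @ [[-0.52,-0.85], [0.85,-0.52]]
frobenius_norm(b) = 2.72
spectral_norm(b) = 2.72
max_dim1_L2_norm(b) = 1.9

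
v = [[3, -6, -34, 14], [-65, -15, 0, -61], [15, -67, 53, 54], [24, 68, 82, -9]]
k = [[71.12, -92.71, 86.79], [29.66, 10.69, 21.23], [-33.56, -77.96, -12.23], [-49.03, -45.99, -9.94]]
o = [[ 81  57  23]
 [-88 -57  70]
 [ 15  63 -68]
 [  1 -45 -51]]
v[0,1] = -6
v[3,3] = -9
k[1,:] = [29.66, 10.69, 21.23]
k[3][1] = -45.99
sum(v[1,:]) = -141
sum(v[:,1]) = -20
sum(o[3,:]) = -95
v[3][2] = 82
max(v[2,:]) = 54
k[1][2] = 21.23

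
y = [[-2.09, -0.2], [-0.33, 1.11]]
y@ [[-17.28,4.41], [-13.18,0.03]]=[[38.75, -9.22], [-8.93, -1.42]]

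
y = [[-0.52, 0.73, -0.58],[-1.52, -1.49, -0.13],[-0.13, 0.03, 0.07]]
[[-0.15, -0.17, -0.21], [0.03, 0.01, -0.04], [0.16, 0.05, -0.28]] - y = [[0.37,-0.90,0.37], [1.55,1.50,0.09], [0.29,0.02,-0.35]]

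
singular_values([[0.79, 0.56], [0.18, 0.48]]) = [1.06, 0.26]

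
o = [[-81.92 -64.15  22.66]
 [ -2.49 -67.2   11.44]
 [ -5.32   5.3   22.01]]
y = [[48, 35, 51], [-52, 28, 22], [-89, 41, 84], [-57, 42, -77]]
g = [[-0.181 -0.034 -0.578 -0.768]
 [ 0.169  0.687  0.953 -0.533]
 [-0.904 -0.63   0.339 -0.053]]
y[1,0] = -52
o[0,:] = [-81.92, -64.15, 22.66]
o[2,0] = -5.32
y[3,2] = -77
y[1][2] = 22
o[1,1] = -67.2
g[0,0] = -0.181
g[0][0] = -0.181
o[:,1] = [-64.15, -67.2, 5.3]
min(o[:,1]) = -67.2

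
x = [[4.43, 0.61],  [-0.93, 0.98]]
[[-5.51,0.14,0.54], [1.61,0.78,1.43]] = x @ [[-1.30, -0.07, -0.07],  [0.41, 0.73, 1.39]]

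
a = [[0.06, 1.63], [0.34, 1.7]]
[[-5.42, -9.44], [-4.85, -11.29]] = a @ [[2.88, -5.2], [-3.43, -5.6]]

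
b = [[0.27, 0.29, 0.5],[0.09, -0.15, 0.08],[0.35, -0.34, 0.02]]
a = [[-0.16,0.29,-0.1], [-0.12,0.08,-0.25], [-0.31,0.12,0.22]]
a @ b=[[-0.05,-0.06,-0.06], [-0.11,0.04,-0.06], [0.00,-0.18,-0.14]]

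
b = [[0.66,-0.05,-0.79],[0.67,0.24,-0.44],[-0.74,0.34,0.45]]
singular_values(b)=[1.55, 0.41, 0.24]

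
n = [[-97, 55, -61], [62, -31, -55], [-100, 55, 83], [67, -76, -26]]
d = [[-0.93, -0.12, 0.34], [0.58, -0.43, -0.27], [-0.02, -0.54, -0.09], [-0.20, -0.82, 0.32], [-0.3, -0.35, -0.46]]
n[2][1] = 55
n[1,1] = -31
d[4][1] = -0.35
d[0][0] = -0.931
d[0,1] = -0.121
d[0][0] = -0.931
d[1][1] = -0.429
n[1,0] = 62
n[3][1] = -76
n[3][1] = -76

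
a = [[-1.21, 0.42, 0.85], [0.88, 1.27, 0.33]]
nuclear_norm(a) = 3.11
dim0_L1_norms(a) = [2.09, 1.69, 1.18]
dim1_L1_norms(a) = [2.48, 2.48]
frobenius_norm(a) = 2.20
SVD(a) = [[-0.61,0.79], [0.79,0.61]] @ diag([1.6398746439860903, 1.4730957715001058]) @ [[0.88, 0.46, -0.16], [-0.29, 0.75, 0.59]]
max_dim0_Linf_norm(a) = 1.27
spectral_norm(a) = 1.64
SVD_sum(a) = [[-0.88, -0.46, 0.16], [1.14, 0.59, -0.20]] + [[-0.33, 0.88, 0.69], [-0.26, 0.68, 0.53]]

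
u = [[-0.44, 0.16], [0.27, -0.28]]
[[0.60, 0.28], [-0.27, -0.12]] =u @ [[-1.57, -0.72], [-0.55, -0.25]]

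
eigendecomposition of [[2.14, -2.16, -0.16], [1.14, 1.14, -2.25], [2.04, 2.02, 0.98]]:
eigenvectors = [[(0.77+0j), (-0.28+0.33j), (-0.28-0.33j)], [-0.26+0.00j, (0.21+0.59j), (0.21-0.59j)], [(0.58+0j), (0.65+0j), 0.65-0.00j]]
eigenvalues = [(2.76+0j), (0.75+2.88j), (0.75-2.88j)]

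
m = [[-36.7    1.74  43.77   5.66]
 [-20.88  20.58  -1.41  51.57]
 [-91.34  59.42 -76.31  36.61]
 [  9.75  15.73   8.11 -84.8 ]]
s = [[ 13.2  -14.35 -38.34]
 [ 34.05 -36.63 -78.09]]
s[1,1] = -36.63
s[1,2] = -78.09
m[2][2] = -76.31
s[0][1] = -14.35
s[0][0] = 13.2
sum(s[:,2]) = -116.43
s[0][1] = -14.35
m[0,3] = 5.66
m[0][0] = -36.7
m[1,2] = -1.41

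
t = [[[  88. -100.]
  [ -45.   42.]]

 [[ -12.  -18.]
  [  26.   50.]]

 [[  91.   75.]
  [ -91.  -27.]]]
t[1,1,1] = 50.0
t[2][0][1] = 75.0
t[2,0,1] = 75.0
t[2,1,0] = -91.0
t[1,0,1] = -18.0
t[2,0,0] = 91.0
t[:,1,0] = [-45.0, 26.0, -91.0]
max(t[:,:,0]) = 91.0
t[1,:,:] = [[-12.0, -18.0], [26.0, 50.0]]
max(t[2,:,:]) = 91.0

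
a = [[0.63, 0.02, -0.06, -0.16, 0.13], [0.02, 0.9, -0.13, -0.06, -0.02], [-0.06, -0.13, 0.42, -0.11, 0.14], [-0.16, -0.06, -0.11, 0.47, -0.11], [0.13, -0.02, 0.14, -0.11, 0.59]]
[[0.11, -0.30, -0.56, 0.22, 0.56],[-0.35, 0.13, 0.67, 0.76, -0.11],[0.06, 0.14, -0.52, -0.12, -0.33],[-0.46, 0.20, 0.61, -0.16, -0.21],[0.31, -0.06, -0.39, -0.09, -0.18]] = a @ [[-0.25, -0.30, -0.74, 0.35, 0.78],[-0.53, 0.26, 0.7, 0.83, -0.29],[-0.52, 0.51, -0.85, 0.06, -0.76],[-1.15, 0.47, 0.91, -0.15, -0.48],[0.47, -0.06, -0.10, -0.25, -0.39]]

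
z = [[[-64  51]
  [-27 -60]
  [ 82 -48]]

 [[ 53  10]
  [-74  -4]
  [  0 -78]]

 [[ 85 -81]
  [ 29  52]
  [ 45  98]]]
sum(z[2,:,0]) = 159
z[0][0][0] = -64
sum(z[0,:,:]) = -66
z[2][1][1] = 52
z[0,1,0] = -27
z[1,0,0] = 53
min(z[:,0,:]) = -81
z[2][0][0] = 85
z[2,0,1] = -81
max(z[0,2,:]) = 82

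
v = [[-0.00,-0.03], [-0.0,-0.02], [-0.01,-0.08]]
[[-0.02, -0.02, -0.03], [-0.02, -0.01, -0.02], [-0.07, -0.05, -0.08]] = v @ [[0.52, 0.98, -0.85],[0.79, 0.51, 1.05]]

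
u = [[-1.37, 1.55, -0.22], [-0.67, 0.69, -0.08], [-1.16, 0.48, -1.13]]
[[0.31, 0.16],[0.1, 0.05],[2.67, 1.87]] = u @ [[-0.12, -0.09],[-0.24, -0.21],[-2.34, -1.65]]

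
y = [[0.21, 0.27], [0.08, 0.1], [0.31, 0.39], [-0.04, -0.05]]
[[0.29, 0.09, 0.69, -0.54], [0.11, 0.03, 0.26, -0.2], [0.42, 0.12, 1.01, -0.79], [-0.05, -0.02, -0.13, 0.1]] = y@[[-0.09,-1.43,1.30,-0.87], [1.16,1.45,1.55,-1.33]]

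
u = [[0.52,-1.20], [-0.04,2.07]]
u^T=[[0.52, -0.04], [-1.20, 2.07]]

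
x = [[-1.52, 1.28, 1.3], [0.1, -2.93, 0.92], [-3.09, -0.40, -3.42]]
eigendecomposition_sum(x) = [[(-0.62+1.31j),0.42+0.71j,(0.74+0.68j)],[(-0.79+0.15j),-0.18+0.42j,-0.06+0.55j],[-0.95-1.72j,(-1.11-0.1j),-1.34+0.27j]] + [[-0.62-1.31j, 0.42-0.71j, 0.74-0.68j], [(-0.79-0.15j), -0.18-0.42j, (-0.06-0.55j)], [(-0.95+1.72j), (-1.11+0.1j), (-1.34-0.27j)]] + [[-0.29+0.00j, (0.44+0j), -0.18-0.00j],[(1.67-0j), -2.57-0.00j, (1.04+0j)],[(-1.19+0j), (1.83+0j), (-0.74-0j)]]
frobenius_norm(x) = 6.04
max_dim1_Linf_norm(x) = 3.42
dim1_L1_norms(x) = [4.1, 3.95, 6.91]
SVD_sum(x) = [[-0.05, 0.0, -0.05], [0.57, -0.03, 0.65], [-3.02, 0.16, -3.45]] + [[-0.15, 1.55, 0.2], [0.26, -2.75, -0.36], [0.05, -0.54, -0.07]] + [[-1.33,-0.27,1.15], [-0.73,-0.15,0.63], [-0.12,-0.02,0.1]]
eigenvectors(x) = [[-0.33-0.46j, (-0.33+0.46j), -0.14+0.00j], [(0.1-0.3j), 0.10+0.30j, (0.81+0j)], [(0.76+0j), 0.76-0.00j, -0.57+0.00j]]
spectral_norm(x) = 4.67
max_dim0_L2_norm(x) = 3.77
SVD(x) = [[-0.01, -0.48, 0.87], [0.18, 0.86, 0.48], [-0.98, 0.17, 0.08]] @ diag([4.67215315432677, 3.243707832571557, 2.0332103677259616]) @ [[0.66, -0.04, 0.75], [0.09, -0.99, -0.13], [-0.75, -0.15, 0.65]]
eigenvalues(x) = [(-2.13+2j), (-2.13-2j), (-3.6+0j)]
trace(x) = -7.87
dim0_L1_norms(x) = [4.71, 4.61, 5.64]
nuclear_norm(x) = 9.95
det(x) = -30.81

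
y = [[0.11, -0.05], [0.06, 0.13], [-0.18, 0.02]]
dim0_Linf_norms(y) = [0.18, 0.13]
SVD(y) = [[-0.51, 0.32], [-0.25, -0.94], [0.82, -0.08]] @ diag([0.21945293762187953, 0.14050056287832957]) @ [[-1.0, 0.05], [-0.05, -1.0]]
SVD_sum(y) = [[0.11, -0.01], [0.05, -0.00], [-0.18, 0.01]] + [[-0.0, -0.04], [0.01, 0.13], [0.0, 0.01]]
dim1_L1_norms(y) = [0.16, 0.19, 0.2]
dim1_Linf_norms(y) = [0.11, 0.13, 0.18]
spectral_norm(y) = 0.22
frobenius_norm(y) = 0.26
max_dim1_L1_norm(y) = 0.2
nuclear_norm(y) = 0.36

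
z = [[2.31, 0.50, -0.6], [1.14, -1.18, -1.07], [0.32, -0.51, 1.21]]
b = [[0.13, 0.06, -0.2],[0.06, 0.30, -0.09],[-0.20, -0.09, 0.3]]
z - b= [[2.18, 0.44, -0.40], [1.08, -1.48, -0.98], [0.52, -0.42, 0.91]]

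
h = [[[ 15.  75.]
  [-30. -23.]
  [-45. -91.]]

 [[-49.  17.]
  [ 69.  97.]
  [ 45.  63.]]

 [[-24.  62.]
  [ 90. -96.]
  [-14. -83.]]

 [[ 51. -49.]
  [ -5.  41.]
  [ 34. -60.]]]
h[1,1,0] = 69.0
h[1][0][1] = 17.0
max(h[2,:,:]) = 90.0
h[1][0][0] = -49.0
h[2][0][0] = -24.0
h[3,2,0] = 34.0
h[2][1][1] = -96.0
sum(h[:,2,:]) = -151.0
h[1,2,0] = 45.0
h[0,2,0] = -45.0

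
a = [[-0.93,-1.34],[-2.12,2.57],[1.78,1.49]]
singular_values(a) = [3.38, 2.78]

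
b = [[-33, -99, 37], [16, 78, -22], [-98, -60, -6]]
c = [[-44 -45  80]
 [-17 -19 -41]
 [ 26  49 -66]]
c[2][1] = 49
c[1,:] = [-17, -19, -41]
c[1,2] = -41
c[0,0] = -44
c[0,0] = -44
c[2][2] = -66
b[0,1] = -99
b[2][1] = -60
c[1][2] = -41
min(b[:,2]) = -22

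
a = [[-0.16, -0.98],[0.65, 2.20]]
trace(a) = 2.04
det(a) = 0.29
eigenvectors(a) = [[-0.95, 0.43], [0.30, -0.9]]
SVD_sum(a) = [[-0.26, -0.95], [0.61, 2.21]] + [[0.1, -0.03], [0.04, -0.01]]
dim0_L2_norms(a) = [0.67, 2.41]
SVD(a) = [[-0.40, 0.92],[0.92, 0.4]] @ diag([2.497093054789178, 0.11413271101507326]) @ [[0.26, 0.96], [0.96, -0.26]]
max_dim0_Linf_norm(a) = 2.2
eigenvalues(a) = [0.15, 1.89]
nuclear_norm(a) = 2.61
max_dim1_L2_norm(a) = 2.29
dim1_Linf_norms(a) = [0.98, 2.2]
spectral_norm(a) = 2.50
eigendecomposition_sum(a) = [[0.18, 0.09],[-0.06, -0.03]] + [[-0.34, -1.07], [0.71, 2.23]]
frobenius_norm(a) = 2.50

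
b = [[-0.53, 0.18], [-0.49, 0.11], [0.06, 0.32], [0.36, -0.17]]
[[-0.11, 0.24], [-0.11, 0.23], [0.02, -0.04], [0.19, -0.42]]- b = [[0.42, 0.06],[0.38, 0.12],[-0.04, -0.36],[-0.17, -0.25]]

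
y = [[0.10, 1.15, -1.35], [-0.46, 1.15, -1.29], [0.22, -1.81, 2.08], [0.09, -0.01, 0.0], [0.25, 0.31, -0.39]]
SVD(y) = [[0.47, 0.48, -0.15], [0.47, -0.64, -0.59], [-0.74, -0.0, -0.54], [-0.0, 0.18, -0.42], [0.13, 0.58, -0.4]] @ diag([3.7509023310762997, 0.503710960093769, 0.002640342361822802]) @ [[-0.08, 0.65, -0.75], [0.99, -0.0, -0.11], [0.07, 0.76, 0.65]]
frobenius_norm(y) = 3.78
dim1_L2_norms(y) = [1.78, 1.79, 2.77, 0.09, 0.56]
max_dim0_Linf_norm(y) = 2.08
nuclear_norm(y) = 4.26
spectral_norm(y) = 3.75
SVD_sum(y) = [[-0.14,1.15,-1.32],[-0.14,1.15,-1.32],[0.22,-1.81,2.08],[0.00,-0.01,0.01],[-0.04,0.31,-0.36]] + [[0.24, -0.00, -0.03], [-0.32, 0.00, 0.03], [-0.0, 0.00, 0.00], [0.09, -0.0, -0.01], [0.29, -0.00, -0.03]] + [[-0.0, -0.0, -0.00], [-0.0, -0.0, -0.00], [-0.00, -0.0, -0.0], [-0.00, -0.00, -0.00], [-0.0, -0.00, -0.00]]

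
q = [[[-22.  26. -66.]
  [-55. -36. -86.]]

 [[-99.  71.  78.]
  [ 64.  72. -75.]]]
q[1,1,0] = 64.0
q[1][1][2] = -75.0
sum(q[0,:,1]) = -10.0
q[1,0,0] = -99.0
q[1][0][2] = 78.0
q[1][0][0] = -99.0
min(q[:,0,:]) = -99.0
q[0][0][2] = -66.0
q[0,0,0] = -22.0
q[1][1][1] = 72.0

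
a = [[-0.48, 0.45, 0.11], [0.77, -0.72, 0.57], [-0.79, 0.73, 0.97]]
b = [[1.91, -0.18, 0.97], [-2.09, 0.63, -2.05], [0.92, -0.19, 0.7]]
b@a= [[-1.82, 1.7, 1.05],[3.11, -2.89, -1.86],[-1.14, 1.06, 0.67]]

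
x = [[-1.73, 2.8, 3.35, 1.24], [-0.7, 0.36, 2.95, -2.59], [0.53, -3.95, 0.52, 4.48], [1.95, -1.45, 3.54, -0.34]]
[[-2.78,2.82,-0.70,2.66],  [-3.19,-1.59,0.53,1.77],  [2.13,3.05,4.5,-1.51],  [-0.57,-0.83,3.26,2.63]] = x@[[0.73,-0.36,0.19,0.55],[-0.06,0.22,-0.82,0.52],[-0.55,0.14,0.5,0.65],[0.40,0.90,0.2,-0.02]]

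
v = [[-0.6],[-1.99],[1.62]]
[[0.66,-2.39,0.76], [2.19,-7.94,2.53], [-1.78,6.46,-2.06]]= v@[[-1.1, 3.99, -1.27]]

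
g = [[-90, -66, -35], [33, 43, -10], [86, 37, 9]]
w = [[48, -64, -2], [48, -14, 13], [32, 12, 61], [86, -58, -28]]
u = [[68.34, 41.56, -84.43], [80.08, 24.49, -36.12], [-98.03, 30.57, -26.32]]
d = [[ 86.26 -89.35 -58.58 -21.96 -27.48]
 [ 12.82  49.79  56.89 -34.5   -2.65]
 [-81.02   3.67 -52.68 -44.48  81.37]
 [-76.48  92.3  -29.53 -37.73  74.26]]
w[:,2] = [-2, 13, 61, -28]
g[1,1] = 43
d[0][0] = 86.26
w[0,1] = -64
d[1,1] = 49.79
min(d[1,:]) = -34.5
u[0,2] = -84.43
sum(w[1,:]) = 47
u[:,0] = [68.34, 80.08, -98.03]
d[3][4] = 74.26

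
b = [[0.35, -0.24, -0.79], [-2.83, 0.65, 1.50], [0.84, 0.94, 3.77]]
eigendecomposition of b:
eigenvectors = [[-0.08,  -0.12,  -0.21],[-0.96,  0.96,  0.52],[0.26,  -0.25,  0.83]]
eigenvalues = [0.01, 0.6, 4.15]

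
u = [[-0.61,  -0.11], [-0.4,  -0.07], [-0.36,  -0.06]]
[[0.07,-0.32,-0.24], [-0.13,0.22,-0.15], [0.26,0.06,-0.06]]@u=[[0.17, 0.03],[0.05, 0.01],[-0.16, -0.03]]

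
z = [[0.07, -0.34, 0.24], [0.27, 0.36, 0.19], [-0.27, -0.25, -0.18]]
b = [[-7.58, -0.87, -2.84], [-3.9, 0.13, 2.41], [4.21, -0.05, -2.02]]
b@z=[[0.00, 2.97, -1.47], [-0.89, 0.77, -1.35], [0.83, -0.94, 1.36]]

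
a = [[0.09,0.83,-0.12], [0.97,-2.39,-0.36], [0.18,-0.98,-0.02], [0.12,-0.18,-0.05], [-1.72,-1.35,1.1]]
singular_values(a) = [3.05, 2.29, 0.0]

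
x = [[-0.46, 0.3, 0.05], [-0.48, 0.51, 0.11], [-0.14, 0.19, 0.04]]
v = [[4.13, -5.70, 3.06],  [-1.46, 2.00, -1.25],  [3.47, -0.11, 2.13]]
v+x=[[3.67, -5.4, 3.11],[-1.94, 2.51, -1.14],[3.33, 0.08, 2.17]]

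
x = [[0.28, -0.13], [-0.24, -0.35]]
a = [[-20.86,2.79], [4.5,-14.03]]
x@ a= [[-6.43, 2.61], [3.43, 4.24]]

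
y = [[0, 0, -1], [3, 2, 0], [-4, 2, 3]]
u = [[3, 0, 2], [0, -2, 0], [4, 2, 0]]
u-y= [[3, 0, 3], [-3, -4, 0], [8, 0, -3]]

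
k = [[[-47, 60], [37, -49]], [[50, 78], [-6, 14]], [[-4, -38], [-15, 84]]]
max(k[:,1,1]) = 84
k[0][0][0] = -47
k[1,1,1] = 14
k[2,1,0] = -15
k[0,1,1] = -49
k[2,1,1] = 84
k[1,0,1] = 78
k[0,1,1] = -49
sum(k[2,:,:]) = 27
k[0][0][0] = -47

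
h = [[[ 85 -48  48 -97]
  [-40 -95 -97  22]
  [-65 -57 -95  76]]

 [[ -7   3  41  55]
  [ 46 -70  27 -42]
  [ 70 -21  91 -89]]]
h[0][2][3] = 76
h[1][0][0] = -7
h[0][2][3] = 76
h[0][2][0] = -65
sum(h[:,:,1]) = -288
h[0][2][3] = 76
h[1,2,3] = -89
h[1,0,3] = 55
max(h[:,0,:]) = 85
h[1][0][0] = -7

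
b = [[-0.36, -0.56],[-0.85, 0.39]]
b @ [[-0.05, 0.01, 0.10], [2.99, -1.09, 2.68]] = [[-1.66,0.61,-1.54],[1.21,-0.43,0.96]]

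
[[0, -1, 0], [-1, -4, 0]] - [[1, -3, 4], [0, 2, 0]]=[[-1, 2, -4], [-1, -6, 0]]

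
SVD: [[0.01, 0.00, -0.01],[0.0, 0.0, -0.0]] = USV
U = [[1.0, 0.0], [0.0, 1.00]]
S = [0.01, 0.0]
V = [[0.71, 0.00, -0.71], [0.0, 1.0, 0.00]]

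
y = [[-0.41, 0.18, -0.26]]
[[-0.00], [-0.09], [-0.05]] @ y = [[0.00, 0.00, 0.00], [0.04, -0.02, 0.02], [0.02, -0.01, 0.01]]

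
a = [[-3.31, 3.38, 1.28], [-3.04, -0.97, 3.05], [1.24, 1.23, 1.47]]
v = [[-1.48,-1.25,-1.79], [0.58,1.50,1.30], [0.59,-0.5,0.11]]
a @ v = [[7.61, 8.57, 10.46], [5.74, 0.82, 4.52], [-0.25, -0.44, -0.46]]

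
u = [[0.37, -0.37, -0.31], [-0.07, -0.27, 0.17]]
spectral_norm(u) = 0.61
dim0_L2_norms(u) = [0.38, 0.46, 0.35]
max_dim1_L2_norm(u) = 0.61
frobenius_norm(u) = 0.69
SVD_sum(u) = [[0.36, -0.39, -0.29], [0.03, -0.03, -0.02]] + [[0.01, 0.02, -0.02], [-0.1, -0.24, 0.19]]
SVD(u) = [[-1.0, -0.08], [-0.08, 1.00]] @ diag([0.6096003629879556, 0.324017588172236]) @ [[-0.60, 0.64, 0.48], [-0.31, -0.74, 0.6]]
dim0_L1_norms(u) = [0.44, 0.64, 0.48]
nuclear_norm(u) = 0.93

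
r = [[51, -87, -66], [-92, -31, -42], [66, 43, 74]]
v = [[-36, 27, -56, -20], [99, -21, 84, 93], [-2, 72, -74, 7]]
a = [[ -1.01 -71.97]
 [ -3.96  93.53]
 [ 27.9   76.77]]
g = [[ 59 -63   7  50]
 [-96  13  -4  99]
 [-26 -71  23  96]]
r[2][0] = 66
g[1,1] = 13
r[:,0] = [51, -92, 66]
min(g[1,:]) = -96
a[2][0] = 27.9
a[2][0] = 27.9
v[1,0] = 99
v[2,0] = -2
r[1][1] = -31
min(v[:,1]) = -21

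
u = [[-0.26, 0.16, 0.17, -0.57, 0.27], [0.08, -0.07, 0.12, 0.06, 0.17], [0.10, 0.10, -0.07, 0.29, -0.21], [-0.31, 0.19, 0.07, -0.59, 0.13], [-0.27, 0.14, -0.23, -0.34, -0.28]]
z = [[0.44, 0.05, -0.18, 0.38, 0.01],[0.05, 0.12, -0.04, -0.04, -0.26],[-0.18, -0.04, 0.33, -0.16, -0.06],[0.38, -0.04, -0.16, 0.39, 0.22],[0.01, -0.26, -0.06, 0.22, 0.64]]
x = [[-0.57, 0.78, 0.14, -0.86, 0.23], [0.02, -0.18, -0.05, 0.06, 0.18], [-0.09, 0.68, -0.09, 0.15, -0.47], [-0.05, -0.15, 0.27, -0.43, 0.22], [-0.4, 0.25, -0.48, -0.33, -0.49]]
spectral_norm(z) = 1.00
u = z @ x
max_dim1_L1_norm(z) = 1.19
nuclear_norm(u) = 1.84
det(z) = -0.00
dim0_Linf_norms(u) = [0.31, 0.19, 0.23, 0.59, 0.28]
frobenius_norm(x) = 1.92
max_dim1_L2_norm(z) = 0.73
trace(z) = 1.92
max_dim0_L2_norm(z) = 0.73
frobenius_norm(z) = 1.24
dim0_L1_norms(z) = [1.06, 0.51, 0.77, 1.19, 1.19]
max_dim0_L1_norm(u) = 1.85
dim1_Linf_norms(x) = [0.86, 0.18, 0.68, 0.43, 0.49]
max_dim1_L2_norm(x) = 1.32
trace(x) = -1.76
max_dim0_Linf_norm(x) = 0.86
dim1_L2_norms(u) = [0.72, 0.24, 0.39, 0.71, 0.58]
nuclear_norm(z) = 1.93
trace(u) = -1.27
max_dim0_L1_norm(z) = 1.19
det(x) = 0.00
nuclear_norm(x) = 3.34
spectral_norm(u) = 1.10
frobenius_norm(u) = 1.25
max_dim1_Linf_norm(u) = 0.59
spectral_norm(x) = 1.48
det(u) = 0.00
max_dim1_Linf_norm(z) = 0.64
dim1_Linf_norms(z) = [0.44, 0.26, 0.33, 0.39, 0.64]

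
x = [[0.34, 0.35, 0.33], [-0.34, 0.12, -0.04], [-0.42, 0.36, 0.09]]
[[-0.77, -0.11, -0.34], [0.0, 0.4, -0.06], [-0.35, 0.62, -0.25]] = x @ [[-0.26, -1.02, -0.25], [-1.03, 0.50, -1.08], [-0.97, 0.18, 0.36]]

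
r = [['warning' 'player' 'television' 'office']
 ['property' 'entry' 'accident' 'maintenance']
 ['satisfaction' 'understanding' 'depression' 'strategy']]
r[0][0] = 'warning'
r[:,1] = ['player', 'entry', 'understanding']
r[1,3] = 'maintenance'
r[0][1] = 'player'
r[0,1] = 'player'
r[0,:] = ['warning', 'player', 'television', 'office']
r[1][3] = 'maintenance'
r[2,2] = 'depression'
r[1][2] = 'accident'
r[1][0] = 'property'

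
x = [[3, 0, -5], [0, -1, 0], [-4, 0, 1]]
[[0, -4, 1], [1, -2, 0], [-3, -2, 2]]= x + [[-3, -4, 6], [1, -1, 0], [1, -2, 1]]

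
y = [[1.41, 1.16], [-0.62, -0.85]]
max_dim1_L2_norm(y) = 1.83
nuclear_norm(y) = 2.32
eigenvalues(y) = [1.03, -0.47]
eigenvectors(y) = [[0.95, -0.53],  [-0.31, 0.85]]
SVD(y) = [[-0.87, 0.49], [0.49, 0.87]] @ diag([2.0948148293216295, 0.22880303943390226]) @ [[-0.73, -0.68], [0.68, -0.73]]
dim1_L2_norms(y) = [1.83, 1.05]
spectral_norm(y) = 2.09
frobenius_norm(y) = 2.11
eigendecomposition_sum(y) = [[1.29, 0.8], [-0.43, -0.26]] + [[0.12, 0.36], [-0.19, -0.59]]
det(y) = -0.48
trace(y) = 0.56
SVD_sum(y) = [[1.33, 1.24], [-0.76, -0.7]] + [[0.08, -0.08],[0.14, -0.15]]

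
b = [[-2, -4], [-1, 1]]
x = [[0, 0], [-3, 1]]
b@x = [[12, -4], [-3, 1]]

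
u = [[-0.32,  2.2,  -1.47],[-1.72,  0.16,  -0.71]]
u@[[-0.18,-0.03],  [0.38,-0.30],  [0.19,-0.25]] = [[0.61, -0.28], [0.24, 0.18]]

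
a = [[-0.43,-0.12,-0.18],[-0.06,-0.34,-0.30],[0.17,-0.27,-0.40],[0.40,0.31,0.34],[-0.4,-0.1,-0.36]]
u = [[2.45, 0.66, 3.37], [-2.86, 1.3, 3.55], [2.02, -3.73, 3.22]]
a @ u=[[-1.07,0.23,-2.45],  [0.22,0.64,-2.38],  [0.38,1.25,-1.67],  [0.78,-0.6,3.54],  [-1.42,0.95,-2.86]]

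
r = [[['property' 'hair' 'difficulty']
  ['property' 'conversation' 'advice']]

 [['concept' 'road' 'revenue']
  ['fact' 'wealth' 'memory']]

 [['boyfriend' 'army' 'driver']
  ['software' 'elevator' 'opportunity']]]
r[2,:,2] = ['driver', 'opportunity']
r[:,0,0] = ['property', 'concept', 'boyfriend']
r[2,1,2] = 'opportunity'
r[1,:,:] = [['concept', 'road', 'revenue'], ['fact', 'wealth', 'memory']]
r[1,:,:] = [['concept', 'road', 'revenue'], ['fact', 'wealth', 'memory']]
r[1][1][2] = 'memory'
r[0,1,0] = 'property'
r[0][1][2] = 'advice'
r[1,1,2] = 'memory'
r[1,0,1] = 'road'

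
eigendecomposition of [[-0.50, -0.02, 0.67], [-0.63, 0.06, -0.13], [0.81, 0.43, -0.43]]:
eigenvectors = [[(-0.64+0j), (0.18+0.36j), 0.18-0.36j], [(-0.23+0j), (-0.78+0j), (-0.78-0j)], [(0.73+0j), (-0.03+0.47j), -0.03-0.47j]]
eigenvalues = [(-1.27+0j), (0.2+0.37j), (0.2-0.37j)]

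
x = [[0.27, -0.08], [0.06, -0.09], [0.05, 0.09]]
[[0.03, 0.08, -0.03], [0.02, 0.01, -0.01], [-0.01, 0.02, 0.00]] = x @ [[0.06, 0.29, -0.09], [-0.15, 0.04, 0.07]]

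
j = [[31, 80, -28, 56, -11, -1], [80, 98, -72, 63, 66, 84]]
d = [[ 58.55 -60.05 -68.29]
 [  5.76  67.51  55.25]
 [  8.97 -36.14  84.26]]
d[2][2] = 84.26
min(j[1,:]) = -72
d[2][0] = 8.97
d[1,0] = 5.76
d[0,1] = -60.05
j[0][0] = 31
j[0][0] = 31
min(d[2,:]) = -36.14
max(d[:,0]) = 58.55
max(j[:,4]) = 66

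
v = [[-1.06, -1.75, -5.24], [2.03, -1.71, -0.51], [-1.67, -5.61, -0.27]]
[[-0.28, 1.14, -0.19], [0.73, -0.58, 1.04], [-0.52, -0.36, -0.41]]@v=[[2.93, -0.39, 0.94], [-3.69, -6.12, -3.81], [0.51, 3.83, 3.02]]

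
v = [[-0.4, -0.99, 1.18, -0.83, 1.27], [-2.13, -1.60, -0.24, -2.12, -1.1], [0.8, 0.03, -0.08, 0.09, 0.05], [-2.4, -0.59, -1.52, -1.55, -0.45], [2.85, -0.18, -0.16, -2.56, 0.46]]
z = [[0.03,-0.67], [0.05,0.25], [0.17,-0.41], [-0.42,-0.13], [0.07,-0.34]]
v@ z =[[0.58, -0.79],[0.63, 1.78],[-0.02, -0.52],[0.26, 2.44],[1.16, -1.71]]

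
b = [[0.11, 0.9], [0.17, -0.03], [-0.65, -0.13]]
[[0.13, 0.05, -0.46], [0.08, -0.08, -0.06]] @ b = [[0.32,0.18], [0.03,0.08]]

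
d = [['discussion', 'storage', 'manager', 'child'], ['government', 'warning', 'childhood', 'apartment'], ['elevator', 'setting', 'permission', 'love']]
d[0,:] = ['discussion', 'storage', 'manager', 'child']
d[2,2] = 'permission'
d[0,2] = 'manager'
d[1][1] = 'warning'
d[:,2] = ['manager', 'childhood', 'permission']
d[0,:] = ['discussion', 'storage', 'manager', 'child']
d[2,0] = 'elevator'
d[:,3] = ['child', 'apartment', 'love']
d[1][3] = 'apartment'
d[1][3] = 'apartment'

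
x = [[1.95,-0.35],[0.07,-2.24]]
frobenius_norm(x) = 2.99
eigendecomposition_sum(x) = [[1.95,-0.16],[0.03,-0.00]] + [[0.0, -0.19], [0.04, -2.24]]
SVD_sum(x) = [[0.51, -1.05], [0.89, -1.84]] + [[1.44, 0.7], [-0.82, -0.40]]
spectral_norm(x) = 2.35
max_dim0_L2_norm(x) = 2.27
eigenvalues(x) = [1.94, -2.23]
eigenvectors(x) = [[1.0, 0.08], [0.02, 1.0]]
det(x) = -4.34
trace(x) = -0.29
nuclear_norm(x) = 4.20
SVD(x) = [[0.49,0.87], [0.87,-0.49]] @ diag([2.354868596628497, 1.844476590421503]) @ [[0.43, -0.90], [0.9, 0.43]]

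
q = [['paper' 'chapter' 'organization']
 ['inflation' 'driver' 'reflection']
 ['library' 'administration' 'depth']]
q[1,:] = ['inflation', 'driver', 'reflection']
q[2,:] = ['library', 'administration', 'depth']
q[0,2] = 'organization'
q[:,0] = ['paper', 'inflation', 'library']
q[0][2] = 'organization'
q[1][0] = 'inflation'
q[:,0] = ['paper', 'inflation', 'library']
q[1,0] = 'inflation'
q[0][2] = 'organization'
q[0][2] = 'organization'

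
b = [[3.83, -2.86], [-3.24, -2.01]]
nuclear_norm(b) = 8.44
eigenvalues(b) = [5.13, -3.31]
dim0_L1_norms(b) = [7.07, 4.87]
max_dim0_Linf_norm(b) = 3.83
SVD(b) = [[-0.87, 0.49], [0.49, 0.87]] @ diag([5.152051791084851, 3.2928046316141155]) @ [[-0.96, 0.3], [-0.30, -0.96]]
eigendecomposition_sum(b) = [[4.34, -1.74], [-1.97, 0.79]] + [[-0.51,-1.12], [-1.27,-2.80]]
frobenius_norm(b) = 6.11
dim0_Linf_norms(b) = [3.83, 2.86]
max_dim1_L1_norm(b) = 6.69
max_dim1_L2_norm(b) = 4.78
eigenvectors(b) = [[0.91, 0.37], [-0.41, 0.93]]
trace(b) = 1.82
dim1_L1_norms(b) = [6.69, 5.25]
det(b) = -16.96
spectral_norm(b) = 5.15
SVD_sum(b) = [[4.30,-1.33], [-2.39,0.74]] + [[-0.47, -1.53], [-0.85, -2.75]]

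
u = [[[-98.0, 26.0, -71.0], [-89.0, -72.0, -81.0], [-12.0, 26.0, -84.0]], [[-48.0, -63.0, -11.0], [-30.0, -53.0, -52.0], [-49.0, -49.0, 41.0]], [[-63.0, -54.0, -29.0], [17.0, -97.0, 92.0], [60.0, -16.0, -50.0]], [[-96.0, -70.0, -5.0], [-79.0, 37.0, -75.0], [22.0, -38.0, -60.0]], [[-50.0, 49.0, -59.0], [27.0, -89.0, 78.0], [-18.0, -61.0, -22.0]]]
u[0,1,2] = -81.0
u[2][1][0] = 17.0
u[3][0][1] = -70.0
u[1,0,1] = -63.0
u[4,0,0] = -50.0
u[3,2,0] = 22.0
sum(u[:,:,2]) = -388.0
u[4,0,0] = -50.0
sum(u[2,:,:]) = -140.0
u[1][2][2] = 41.0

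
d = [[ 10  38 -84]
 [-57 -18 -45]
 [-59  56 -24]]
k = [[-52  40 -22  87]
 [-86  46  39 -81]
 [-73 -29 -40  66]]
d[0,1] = 38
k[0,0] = -52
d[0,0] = 10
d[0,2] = -84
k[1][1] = 46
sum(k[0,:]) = 53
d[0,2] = -84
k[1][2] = 39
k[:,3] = [87, -81, 66]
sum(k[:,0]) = -211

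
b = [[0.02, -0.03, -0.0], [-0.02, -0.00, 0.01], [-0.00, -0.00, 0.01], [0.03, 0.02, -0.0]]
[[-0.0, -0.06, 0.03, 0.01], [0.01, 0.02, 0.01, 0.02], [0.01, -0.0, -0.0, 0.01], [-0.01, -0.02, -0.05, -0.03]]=b @ [[-0.20, -1.32, -0.66, -0.56], [0.02, 1.04, -1.38, -0.83], [0.83, -0.43, -0.35, 1.07]]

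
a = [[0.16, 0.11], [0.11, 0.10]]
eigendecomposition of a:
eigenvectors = [[0.79, -0.61], [0.61, 0.79]]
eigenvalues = [0.24, 0.02]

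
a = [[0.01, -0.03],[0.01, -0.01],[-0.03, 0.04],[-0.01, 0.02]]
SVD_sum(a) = [[0.02, -0.03], [0.01, -0.01], [-0.03, 0.04], [-0.01, 0.02]] + [[-0.01, -0.0], [0.00, 0.0], [-0.00, -0.00], [0.0, 0.00]]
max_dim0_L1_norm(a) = 0.1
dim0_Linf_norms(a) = [0.03, 0.04]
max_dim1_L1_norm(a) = 0.07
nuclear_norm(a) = 0.07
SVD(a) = [[-0.48, 0.78], [-0.21, -0.35], [0.78, 0.48], [0.35, -0.21]] @ diag([0.06412847401700596, 0.009356218266489358]) @ [[-0.53, 0.85], [-0.85, -0.53]]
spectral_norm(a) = 0.06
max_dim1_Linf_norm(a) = 0.04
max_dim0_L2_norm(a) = 0.05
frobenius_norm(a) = 0.06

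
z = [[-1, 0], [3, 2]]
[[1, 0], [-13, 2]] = z@[[-1, 0], [-5, 1]]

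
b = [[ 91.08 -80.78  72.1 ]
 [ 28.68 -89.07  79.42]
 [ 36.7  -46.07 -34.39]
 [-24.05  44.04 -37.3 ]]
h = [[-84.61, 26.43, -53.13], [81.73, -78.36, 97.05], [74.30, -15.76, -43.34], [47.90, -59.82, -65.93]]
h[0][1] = 26.43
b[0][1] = -80.78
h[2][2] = -43.34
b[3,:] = [-24.05, 44.04, -37.3]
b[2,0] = 36.7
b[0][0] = 91.08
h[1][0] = 81.73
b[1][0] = 28.68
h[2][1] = -15.76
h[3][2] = -65.93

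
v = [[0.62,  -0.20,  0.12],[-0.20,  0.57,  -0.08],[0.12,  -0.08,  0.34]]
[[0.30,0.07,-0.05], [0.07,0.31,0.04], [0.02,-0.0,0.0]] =v @ [[0.61, 0.32, -0.08], [0.32, 0.67, 0.04], [-0.08, 0.04, 0.04]]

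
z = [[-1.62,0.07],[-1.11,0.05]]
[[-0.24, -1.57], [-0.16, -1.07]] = z @[[0.13, 1.13], [-0.35, 3.68]]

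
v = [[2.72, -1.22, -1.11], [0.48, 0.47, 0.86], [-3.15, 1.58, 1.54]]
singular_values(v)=[4.99, 1.1, 0.0]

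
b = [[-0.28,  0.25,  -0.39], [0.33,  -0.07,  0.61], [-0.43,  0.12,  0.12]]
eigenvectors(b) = [[0.65, 0.13, -0.04], [-0.65, 0.91, -0.87], [0.40, 0.4, -0.5]]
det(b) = -0.06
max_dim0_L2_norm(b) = 0.73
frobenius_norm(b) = 1.00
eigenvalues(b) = [-0.77, 0.25, 0.29]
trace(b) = -0.23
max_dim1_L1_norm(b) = 1.01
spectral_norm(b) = 0.88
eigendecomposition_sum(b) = [[-0.39,  0.19,  -0.30],[0.4,  -0.19,  0.3],[-0.24,  0.12,  -0.19]] + [[0.17, 0.08, -0.15],[1.13, 0.51, -0.99],[0.5, 0.23, -0.43]] + [[-0.05, -0.02, 0.06], [-1.19, -0.39, 1.29], [-0.68, -0.22, 0.74]]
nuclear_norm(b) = 1.47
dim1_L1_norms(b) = [0.92, 1.01, 0.67]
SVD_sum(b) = [[-0.31, 0.14, -0.41],[0.40, -0.18, 0.52],[-0.11, 0.05, -0.15]] + [[-0.01, 0.00, 0.01], [-0.10, 0.03, 0.08], [-0.31, 0.10, 0.27]] + [[0.04, 0.11, 0.01], [0.03, 0.08, 0.0], [-0.01, -0.03, -0.0]]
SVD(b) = [[-0.6, -0.04, -0.80], [0.77, -0.29, -0.56], [-0.22, -0.95, 0.2]] @ diag([0.8819036132069603, 0.44021829558656367, 0.14509951496600307]) @ [[0.58,-0.26,0.77], [0.73,-0.23,-0.64], [-0.35,-0.94,-0.05]]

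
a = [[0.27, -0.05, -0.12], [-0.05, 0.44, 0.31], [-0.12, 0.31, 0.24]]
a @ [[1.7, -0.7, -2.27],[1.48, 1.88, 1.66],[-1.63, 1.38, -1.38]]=[[0.58, -0.45, -0.53], [0.06, 1.29, 0.42], [-0.14, 1.00, 0.46]]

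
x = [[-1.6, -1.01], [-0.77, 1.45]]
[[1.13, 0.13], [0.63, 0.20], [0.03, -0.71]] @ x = [[-1.91, -0.95], [-1.16, -0.35], [0.5, -1.06]]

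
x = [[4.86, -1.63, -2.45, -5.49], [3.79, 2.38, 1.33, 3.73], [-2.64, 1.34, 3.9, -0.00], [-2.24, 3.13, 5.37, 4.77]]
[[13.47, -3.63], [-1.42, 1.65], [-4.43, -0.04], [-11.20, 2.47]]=x @[[0.84, -0.24], [1.14, 0.60], [-0.96, -0.38], [-1.62, 0.44]]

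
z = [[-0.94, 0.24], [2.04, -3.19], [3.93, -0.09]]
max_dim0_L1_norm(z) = 6.91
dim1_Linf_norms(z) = [0.94, 3.19, 3.93]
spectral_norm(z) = 4.91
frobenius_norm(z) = 5.54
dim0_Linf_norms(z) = [3.93, 3.19]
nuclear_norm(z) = 7.48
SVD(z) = [[-0.19, -0.08], [0.67, -0.74], [0.72, 0.66]] @ diag([4.910325378607755, 2.5730535704101847]) @ [[0.89,-0.46], [0.46,0.89]]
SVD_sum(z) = [[-0.84,0.43], [2.91,-1.49], [3.15,-1.61]] + [[-0.10, -0.19], [-0.87, -1.7], [0.78, 1.52]]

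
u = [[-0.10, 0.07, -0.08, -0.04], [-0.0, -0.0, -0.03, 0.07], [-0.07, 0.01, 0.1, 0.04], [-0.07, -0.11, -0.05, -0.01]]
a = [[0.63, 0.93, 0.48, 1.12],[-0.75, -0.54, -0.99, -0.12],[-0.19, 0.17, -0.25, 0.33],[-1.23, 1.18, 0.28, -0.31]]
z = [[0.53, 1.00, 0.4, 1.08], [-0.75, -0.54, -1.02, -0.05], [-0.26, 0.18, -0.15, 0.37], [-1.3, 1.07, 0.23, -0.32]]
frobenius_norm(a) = 2.81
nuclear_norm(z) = 4.76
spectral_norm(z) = 1.92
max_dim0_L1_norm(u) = 0.26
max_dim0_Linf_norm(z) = 1.3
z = u + a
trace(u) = -0.01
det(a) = -0.01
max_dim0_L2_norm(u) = 0.14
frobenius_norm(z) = 2.78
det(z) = -0.33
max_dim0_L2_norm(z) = 1.61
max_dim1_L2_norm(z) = 1.73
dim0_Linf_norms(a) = [1.23, 1.18, 0.99, 1.12]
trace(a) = -0.47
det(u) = -0.00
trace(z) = -0.48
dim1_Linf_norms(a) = [1.12, 0.99, 0.33, 1.23]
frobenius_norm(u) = 0.25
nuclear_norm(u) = 0.49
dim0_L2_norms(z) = [1.61, 1.57, 1.13, 1.19]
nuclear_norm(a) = 4.68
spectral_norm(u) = 0.16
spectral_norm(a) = 1.99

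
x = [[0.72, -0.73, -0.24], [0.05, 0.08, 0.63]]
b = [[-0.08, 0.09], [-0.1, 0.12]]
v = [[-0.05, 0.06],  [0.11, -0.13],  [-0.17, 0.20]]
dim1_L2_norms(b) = [0.12, 0.16]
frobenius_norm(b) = 0.20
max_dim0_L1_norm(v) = 0.39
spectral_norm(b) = 0.20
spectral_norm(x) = 1.07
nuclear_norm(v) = 0.32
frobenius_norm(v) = 0.32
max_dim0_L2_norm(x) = 0.73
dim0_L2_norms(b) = [0.13, 0.15]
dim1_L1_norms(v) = [0.11, 0.24, 0.37]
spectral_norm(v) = 0.32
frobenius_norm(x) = 1.23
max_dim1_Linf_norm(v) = 0.2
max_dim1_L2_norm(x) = 1.05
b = x @ v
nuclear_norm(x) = 1.68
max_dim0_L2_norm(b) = 0.15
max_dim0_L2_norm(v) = 0.25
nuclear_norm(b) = 0.20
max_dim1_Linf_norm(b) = 0.12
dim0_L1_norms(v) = [0.33, 0.39]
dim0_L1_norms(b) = [0.18, 0.21]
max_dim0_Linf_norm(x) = 0.73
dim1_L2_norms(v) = [0.08, 0.17, 0.26]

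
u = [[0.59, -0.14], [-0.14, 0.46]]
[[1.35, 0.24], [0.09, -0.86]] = u@ [[2.51, -0.05], [0.95, -1.89]]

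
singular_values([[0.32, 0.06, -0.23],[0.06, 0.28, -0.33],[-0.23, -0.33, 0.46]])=[0.81, 0.25, 0.0]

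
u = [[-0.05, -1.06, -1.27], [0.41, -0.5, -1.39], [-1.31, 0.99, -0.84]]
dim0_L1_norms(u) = [1.77, 2.55, 3.5]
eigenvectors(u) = [[-0.70+0.00j,0.36+0.47j,(0.36-0.47j)], [(-0.42+0j),0.67+0.00j,(0.67-0j)], [-0.57+0.00j,-0.22-0.38j,(-0.22+0.38j)]]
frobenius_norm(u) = 2.91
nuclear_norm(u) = 4.55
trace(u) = -1.39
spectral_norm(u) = 2.20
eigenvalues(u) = [(-1.72+0j), (0.17+1.08j), (0.17-1.08j)]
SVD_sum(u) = [[0.07, -0.74, -1.43], [0.07, -0.68, -1.32], [0.01, -0.11, -0.21]] + [[0.12, -0.10, 0.06],[0.08, -0.07, 0.04],[-1.32, 1.1, -0.64]] + [[-0.24, -0.23, 0.10],[0.26, 0.25, -0.11],[-0.00, -0.0, 0.0]]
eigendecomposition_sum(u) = [[(-0.89+0j),  (0.12-0j),  -1.10-0.00j], [(-0.53+0j),  (0.07-0j),  -0.66-0.00j], [-0.73+0.00j,  0.10-0.00j,  -0.90-0.00j]] + [[(0.42+0.2j), (-0.59+0.13j), (-0.09-0.34j)], [(0.47-0.24j), (-0.29+0.62j), -0.37-0.16j], [(-0.29-0.19j), (0.45-0.04j), 0.03+0.26j]] + [[0.42-0.20j, -0.59-0.13j, (-0.09+0.34j)],[0.47+0.24j, (-0.29-0.62j), (-0.37+0.16j)],[-0.29+0.19j, (0.45+0.04j), (0.03-0.26j)]]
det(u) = -2.07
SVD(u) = [[-0.73, -0.09, -0.68],[-0.67, -0.06, 0.74],[-0.11, 0.99, -0.01]] @ diag([2.2008786690862863, 1.8401724460283124, 0.510782197065594]) @ [[-0.05, 0.46, 0.89], [-0.72, 0.6, -0.35], [0.69, 0.65, -0.30]]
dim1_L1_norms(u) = [2.38, 2.3, 3.14]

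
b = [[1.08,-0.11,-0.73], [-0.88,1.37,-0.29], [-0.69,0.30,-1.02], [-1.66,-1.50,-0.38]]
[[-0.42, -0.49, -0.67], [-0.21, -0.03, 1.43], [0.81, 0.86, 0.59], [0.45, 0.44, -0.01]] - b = [[-1.50, -0.38, 0.06], [0.67, -1.40, 1.72], [1.50, 0.56, 1.61], [2.11, 1.94, 0.37]]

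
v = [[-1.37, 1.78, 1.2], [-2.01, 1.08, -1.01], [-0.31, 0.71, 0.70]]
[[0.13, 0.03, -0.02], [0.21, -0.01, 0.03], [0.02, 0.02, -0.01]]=v @ [[-0.15,0.07,0.07], [-0.06,0.09,0.09], [0.03,-0.03,-0.07]]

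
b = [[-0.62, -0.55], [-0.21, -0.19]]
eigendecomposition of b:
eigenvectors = [[-0.95, 0.67], [-0.32, -0.75]]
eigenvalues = [-0.81, -0.0]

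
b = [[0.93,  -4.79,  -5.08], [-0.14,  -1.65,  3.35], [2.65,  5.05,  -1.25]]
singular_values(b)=[7.69, 6.0, 1.61]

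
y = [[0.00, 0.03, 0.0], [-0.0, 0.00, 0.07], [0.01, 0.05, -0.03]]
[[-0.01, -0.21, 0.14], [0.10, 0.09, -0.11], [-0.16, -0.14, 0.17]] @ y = [[0.0, 0.01, -0.02], [-0.00, -0.0, 0.01], [0.0, 0.00, -0.01]]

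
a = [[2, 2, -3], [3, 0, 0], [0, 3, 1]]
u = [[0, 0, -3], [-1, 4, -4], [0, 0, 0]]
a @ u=[[-2, 8, -14], [0, 0, -9], [-3, 12, -12]]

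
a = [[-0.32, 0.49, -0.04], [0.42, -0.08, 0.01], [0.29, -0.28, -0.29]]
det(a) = 0.06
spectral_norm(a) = 0.79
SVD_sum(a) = [[-0.40, 0.37, 0.09], [0.26, -0.24, -0.06], [0.32, -0.3, -0.07]] + [[0.09, 0.13, -0.11], [0.07, 0.1, -0.08], [0.06, 0.08, -0.07]] + [[-0.01, -0.01, -0.02], [0.09, 0.06, 0.15], [-0.09, -0.06, -0.15]]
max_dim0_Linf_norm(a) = 0.49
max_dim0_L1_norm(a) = 1.03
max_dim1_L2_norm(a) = 0.59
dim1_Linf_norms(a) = [0.49, 0.42, 0.29]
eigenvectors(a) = [[0.64, 0.52, -0.07], [0.77, -0.38, 0.08], [-0.05, -0.77, 0.99]]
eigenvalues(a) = [0.27, -0.62, -0.34]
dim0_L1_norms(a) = [1.03, 0.85, 0.34]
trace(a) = -0.69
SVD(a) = [[-0.7, -0.71, 0.1], [0.45, -0.54, -0.71], [0.56, -0.45, 0.69]] @ diag([0.7944772108617275, 0.26935376358767266, 0.26430004060258105]) @ [[0.72,-0.67,-0.16],[-0.48,-0.66,0.57],[-0.49,-0.34,-0.80]]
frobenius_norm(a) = 0.88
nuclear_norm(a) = 1.33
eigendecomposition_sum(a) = [[0.1,0.14,-0.00], [0.12,0.17,-0.01], [-0.01,-0.01,0.0]] + [[-0.45,0.37,-0.06], [0.33,-0.27,0.05], [0.66,-0.55,0.10]] + [[0.03, -0.02, 0.03], [-0.03, 0.02, -0.03], [-0.37, 0.28, -0.39]]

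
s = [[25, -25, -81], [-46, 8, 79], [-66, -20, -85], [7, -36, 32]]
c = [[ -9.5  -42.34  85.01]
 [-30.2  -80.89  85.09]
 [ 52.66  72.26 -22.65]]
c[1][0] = -30.2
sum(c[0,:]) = 33.17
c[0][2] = 85.01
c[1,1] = -80.89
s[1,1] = 8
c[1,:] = [-30.2, -80.89, 85.09]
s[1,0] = -46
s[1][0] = -46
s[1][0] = -46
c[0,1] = -42.34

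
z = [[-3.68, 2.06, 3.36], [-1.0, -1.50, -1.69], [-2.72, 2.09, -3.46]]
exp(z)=[[0.00,0.10,-0.08], [0.04,0.08,-0.06], [0.01,-0.04,-0.02]]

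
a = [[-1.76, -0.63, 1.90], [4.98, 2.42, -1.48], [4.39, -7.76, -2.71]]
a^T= [[-1.76, 4.98, 4.39], [-0.63, 2.42, -7.76], [1.90, -1.48, -2.71]]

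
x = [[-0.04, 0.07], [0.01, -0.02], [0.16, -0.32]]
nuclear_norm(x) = 0.37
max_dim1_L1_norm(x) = 0.48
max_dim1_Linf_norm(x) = 0.32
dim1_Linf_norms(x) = [0.07, 0.02, 0.32]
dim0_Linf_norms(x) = [0.16, 0.32]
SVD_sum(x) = [[-0.04, 0.07], [0.01, -0.02], [0.16, -0.32]] + [[-0.00, -0.00], [-0.0, -0.0], [-0.0, -0.00]]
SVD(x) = [[-0.22, -0.98],[0.06, -0.01],[0.97, -0.22]] @ diag([0.3673975507235943, 0.0043634530252877135]) @ [[0.45, -0.89],[0.89, 0.45]]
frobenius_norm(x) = 0.37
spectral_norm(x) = 0.37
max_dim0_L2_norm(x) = 0.33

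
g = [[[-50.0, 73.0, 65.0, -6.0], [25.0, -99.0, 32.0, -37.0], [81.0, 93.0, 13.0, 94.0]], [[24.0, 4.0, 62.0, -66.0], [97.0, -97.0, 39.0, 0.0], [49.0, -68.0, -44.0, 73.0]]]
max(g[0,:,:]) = 94.0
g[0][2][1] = 93.0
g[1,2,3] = 73.0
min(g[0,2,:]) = 13.0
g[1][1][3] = 0.0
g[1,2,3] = 73.0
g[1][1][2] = 39.0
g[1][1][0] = 97.0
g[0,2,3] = 94.0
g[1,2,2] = -44.0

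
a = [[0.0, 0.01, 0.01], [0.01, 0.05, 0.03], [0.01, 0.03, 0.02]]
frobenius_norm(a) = 0.07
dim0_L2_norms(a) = [0.01, 0.06, 0.04]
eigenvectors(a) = [[-0.19,-0.86,0.47], [-0.83,-0.11,-0.55], [-0.52,0.49,0.70]]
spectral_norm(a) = 0.07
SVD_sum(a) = [[0.0, 0.01, 0.01], [0.01, 0.05, 0.03], [0.01, 0.03, 0.02]] + [[-0.0, -0.00, 0.00], [-0.0, -0.0, 0.0], [0.0, 0.0, -0.0]] + [[0.0, -0.00, 0.00], [-0.0, 0.00, -0.00], [0.0, -0.00, 0.00]]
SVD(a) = [[-0.19, -0.86, -0.47], [-0.83, -0.11, 0.55], [-0.52, 0.49, -0.70]] @ diag([0.07120713276484647, 0.004399331038823063, 0.003192198273976618]) @ [[-0.19, -0.83, -0.52],[0.86, 0.11, -0.49],[-0.47, 0.55, -0.70]]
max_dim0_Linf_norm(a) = 0.05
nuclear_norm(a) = 0.08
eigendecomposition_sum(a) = [[0.0, 0.01, 0.01],[0.01, 0.05, 0.03],[0.01, 0.03, 0.02]] + [[-0.0, -0.00, 0.0], [-0.0, -0.0, 0.0], [0.0, 0.00, -0.0]] + [[0.00,-0.0,0.0], [-0.00,0.0,-0.00], [0.00,-0.0,0.0]]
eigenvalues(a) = [0.07, -0.0, 0.0]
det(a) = -0.00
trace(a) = 0.07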